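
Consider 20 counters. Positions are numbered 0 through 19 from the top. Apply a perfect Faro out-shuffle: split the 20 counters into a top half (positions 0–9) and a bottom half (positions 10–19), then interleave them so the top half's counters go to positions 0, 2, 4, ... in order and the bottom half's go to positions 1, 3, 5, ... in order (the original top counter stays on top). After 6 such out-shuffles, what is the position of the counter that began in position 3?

2

Track the counter's position through each out-shuffle:
3 → 6 → 12 → 5 → 10 → 1 → 2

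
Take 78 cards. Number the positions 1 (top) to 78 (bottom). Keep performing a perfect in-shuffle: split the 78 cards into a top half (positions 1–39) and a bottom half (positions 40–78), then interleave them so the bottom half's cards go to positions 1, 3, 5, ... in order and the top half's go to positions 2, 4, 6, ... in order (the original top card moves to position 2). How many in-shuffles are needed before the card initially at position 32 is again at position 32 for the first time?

39

Follow position 32 under repeated in-shuffles:
32 → 64 → 49 → 19 → 38 → 76 → 73 → 67 → ... → 32 (length 39)
It first returns after 39 in-shuffles.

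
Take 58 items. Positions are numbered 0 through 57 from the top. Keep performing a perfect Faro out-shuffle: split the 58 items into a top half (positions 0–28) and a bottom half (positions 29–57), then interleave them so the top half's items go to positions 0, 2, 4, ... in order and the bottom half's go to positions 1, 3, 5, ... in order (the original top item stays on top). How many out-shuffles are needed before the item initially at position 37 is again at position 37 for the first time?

18

Follow position 37 under repeated out-shuffles:
37 → 17 → 34 → 11 → 22 → 44 → 31 → 5 → 10 → 20 → 40 → 23 → 46 → 35 → 13 → 26 → 52 → 47 → 37
It first returns after 18 out-shuffles.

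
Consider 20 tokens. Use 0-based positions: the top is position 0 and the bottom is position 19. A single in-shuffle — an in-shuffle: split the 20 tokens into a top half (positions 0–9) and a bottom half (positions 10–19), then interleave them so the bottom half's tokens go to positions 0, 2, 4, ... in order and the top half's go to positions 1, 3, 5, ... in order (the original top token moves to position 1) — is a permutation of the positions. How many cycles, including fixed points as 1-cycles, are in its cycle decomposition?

Trace each unvisited position around until it returns:
(0 1 3 7 15 10) (2 5 11) (4 9 19 18 16 12) (6 13) (8 17 14)
5 cycles in total.

5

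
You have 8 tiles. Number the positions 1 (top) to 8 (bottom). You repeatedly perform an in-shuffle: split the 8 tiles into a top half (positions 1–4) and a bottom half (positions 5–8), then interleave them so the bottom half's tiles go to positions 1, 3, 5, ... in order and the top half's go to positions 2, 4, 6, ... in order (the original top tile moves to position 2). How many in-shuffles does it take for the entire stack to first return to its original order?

The in-shuffle permutes the 8 positions with cycle lengths [2, 6].
Every tile is home exactly when every cycle has completed a whole number of laps, i.e. after lcm(2, 6) = 6 in-shuffles.

6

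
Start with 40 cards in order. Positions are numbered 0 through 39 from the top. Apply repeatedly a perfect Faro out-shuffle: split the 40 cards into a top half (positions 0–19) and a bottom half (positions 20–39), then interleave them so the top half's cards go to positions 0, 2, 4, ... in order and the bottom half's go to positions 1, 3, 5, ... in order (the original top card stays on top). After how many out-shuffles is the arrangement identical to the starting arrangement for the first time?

12

The out-shuffle permutes the 40 positions with cycle lengths [1, 1, 2, 12, 12, 12].
Every card is home exactly when every cycle has completed a whole number of laps, i.e. after lcm(1, 2, 12) = 12 out-shuffles.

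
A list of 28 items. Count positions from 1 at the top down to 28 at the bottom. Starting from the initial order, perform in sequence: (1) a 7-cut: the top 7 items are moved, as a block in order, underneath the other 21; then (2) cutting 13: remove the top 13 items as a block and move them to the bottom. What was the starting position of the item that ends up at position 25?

Undo the operations in reverse order, starting from position 25:
  undo op 2 (cut 13): 25 ← 10
  undo op 1 (cut 7): 10 ← 17
So the item at position 25 came from original position 17.

17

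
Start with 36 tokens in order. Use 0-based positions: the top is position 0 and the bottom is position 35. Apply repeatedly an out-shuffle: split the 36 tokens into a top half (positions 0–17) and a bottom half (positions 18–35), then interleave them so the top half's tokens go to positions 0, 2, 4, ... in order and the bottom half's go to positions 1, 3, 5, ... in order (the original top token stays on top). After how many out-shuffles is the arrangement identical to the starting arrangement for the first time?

The out-shuffle permutes the 36 positions with cycle lengths [1, 1, 3, 3, 4, 12, 12].
Every token is home exactly when every cycle has completed a whole number of laps, i.e. after lcm(1, 3, 4, 12) = 12 out-shuffles.

12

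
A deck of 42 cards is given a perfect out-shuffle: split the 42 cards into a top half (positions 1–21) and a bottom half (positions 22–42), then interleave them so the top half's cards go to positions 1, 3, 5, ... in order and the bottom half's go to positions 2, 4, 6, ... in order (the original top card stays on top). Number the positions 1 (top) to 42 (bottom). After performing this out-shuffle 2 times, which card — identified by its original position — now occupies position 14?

Work backwards from position 14, undoing one out-shuffle at a time:
14 ← 28 ← 35
So the card now at position 14 started at position 35.

35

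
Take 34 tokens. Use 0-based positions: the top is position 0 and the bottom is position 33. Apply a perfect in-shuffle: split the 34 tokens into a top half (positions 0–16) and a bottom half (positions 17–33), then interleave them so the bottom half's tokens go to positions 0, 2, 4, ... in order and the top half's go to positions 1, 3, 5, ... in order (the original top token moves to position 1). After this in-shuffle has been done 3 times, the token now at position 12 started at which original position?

Work backwards from position 12, undoing one in-shuffle at a time:
12 ← 23 ← 11 ← 5
So the token now at position 12 started at position 5.

5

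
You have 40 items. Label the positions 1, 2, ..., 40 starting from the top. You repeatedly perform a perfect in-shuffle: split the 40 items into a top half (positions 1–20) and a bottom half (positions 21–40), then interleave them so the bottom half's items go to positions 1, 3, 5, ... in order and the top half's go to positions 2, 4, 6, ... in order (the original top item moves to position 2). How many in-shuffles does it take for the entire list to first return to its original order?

The in-shuffle permutes the 40 positions with cycle lengths [20, 20].
Every item is home exactly when every cycle has completed a whole number of laps, i.e. after lcm(20) = 20 in-shuffles.

20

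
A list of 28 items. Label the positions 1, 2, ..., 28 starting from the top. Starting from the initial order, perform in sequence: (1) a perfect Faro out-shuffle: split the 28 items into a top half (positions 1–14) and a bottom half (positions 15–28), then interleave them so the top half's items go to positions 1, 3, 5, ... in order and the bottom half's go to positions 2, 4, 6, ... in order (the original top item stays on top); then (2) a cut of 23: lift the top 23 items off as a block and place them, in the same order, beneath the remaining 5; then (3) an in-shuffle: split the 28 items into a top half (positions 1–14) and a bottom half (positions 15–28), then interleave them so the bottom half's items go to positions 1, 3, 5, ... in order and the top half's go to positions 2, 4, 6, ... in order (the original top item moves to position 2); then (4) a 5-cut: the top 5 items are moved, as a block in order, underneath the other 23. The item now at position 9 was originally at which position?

Undo the operations in reverse order, starting from position 9:
  undo op 4 (cut 5): 9 ← 14
  undo op 3 (in-shuffle, from top half): 14 ← 7
  undo op 2 (cut 23): 7 ← 2
  undo op 1 (out-shuffle, from bottom half): 2 ← 15
So the item at position 9 came from original position 15.

15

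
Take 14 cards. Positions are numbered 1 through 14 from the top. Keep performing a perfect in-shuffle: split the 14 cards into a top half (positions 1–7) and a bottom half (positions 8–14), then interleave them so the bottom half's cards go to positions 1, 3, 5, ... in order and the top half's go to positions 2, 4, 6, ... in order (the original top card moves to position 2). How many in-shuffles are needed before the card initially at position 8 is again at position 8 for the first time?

4

Follow position 8 under repeated in-shuffles:
8 → 1 → 2 → 4 → 8
It first returns after 4 in-shuffles.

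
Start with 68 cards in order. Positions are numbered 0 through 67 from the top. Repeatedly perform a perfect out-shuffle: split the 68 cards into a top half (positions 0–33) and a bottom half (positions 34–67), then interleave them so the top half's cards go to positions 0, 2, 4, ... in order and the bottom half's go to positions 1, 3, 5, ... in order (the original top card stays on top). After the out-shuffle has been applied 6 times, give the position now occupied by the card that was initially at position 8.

Track the card's position through each out-shuffle:
8 → 16 → 32 → 64 → 61 → 55 → 43

43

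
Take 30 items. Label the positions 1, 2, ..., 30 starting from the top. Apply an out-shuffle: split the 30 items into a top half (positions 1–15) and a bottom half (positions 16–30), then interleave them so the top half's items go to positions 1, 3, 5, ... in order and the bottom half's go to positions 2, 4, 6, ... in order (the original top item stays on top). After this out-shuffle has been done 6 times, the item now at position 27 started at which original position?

15

Work backwards from position 27, undoing one out-shuffle at a time:
27 ← 14 ← 22 ← 26 ← 28 ← 29 ← 15
So the item now at position 27 started at position 15.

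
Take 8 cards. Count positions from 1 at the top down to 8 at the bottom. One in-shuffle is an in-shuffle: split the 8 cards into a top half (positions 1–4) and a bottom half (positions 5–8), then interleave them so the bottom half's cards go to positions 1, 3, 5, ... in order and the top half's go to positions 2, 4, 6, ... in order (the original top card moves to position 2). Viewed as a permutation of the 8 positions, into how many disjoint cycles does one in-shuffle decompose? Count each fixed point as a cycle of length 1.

Trace each unvisited position around until it returns:
(1 2 4 8 7 5) (3 6)
2 cycles in total.

2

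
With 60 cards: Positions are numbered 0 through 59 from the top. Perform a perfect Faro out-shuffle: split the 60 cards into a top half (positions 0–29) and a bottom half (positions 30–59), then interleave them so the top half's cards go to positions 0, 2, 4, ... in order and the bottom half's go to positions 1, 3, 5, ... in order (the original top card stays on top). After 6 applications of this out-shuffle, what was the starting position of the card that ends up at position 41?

Work backwards from position 41, undoing one out-shuffle at a time:
41 ← 50 ← 25 ← 42 ← 21 ← 40 ← 20
So the card now at position 41 started at position 20.

20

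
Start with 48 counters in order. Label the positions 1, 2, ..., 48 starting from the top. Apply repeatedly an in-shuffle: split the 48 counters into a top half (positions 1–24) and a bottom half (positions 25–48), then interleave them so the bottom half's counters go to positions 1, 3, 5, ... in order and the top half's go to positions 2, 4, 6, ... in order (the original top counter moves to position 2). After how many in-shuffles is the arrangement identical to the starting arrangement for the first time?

The in-shuffle permutes the 48 positions with cycle lengths [3, 3, 21, 21].
Every counter is home exactly when every cycle has completed a whole number of laps, i.e. after lcm(3, 21) = 21 in-shuffles.

21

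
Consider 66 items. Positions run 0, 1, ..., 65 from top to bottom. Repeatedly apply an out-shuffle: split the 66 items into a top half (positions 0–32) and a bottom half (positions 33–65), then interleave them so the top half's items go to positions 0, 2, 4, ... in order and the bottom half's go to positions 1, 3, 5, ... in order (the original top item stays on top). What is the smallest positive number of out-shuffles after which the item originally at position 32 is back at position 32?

12

Follow position 32 under repeated out-shuffles:
32 → 64 → 63 → 61 → 57 → 49 → 33 → 1 → 2 → 4 → 8 → 16 → 32
It first returns after 12 out-shuffles.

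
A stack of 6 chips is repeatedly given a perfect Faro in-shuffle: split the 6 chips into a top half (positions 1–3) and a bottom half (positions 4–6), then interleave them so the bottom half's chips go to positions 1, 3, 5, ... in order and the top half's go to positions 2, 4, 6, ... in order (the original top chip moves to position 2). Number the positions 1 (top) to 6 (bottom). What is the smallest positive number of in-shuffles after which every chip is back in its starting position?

The in-shuffle permutes the 6 positions with cycle lengths [3, 3].
Every chip is home exactly when every cycle has completed a whole number of laps, i.e. after lcm(3) = 3 in-shuffles.

3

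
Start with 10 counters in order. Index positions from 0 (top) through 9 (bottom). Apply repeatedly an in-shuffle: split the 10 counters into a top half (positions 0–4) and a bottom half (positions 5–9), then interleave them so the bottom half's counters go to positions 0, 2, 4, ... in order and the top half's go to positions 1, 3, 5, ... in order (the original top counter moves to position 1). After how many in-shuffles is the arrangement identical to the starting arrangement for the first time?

10

The in-shuffle permutes the 10 positions with cycle lengths [10].
Every counter is home exactly when every cycle has completed a whole number of laps, i.e. after lcm(10) = 10 in-shuffles.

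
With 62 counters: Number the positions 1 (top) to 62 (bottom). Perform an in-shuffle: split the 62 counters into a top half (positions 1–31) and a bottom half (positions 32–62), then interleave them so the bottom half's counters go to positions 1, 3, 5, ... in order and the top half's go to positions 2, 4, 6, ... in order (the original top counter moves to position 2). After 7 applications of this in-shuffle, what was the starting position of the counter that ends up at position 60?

Work backwards from position 60, undoing one in-shuffle at a time:
60 ← 30 ← 15 ← 39 ← 51 ← 57 ← 60 ← 30
So the counter now at position 60 started at position 30.

30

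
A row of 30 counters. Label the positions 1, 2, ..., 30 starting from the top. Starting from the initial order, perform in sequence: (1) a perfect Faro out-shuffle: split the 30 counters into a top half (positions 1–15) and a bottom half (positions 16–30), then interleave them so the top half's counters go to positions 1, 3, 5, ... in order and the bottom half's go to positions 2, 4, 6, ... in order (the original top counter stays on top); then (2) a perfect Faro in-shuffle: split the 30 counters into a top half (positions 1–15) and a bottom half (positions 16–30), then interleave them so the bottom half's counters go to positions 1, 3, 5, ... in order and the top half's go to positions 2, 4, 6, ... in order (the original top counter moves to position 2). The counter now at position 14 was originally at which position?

4

Undo the operations in reverse order, starting from position 14:
  undo op 2 (in-shuffle, from top half): 14 ← 7
  undo op 1 (out-shuffle, from top half): 7 ← 4
So the counter at position 14 came from original position 4.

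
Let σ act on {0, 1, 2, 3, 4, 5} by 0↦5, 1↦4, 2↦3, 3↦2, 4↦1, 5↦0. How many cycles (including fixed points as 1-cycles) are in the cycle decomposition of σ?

Cycle decomposition: (0 5) (1 4) (2 3).
3 cycles.

3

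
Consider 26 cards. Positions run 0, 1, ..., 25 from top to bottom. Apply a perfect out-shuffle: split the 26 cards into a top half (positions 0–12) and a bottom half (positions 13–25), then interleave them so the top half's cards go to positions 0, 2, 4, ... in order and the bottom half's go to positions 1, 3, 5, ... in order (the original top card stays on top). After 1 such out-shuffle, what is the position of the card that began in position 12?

Track the card's position through each out-shuffle:
12 → 24

24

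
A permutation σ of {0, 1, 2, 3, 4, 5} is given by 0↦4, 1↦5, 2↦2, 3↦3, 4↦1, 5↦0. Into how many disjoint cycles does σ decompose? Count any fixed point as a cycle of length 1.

3

Cycle decomposition: (0 4 1 5) (2) (3).
3 cycles.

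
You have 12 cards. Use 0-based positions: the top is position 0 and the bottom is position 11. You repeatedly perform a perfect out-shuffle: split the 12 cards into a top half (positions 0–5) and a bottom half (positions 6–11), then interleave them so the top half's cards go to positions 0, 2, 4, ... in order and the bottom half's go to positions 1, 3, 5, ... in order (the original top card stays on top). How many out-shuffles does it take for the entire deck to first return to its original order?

10

The out-shuffle permutes the 12 positions with cycle lengths [1, 1, 10].
Every card is home exactly when every cycle has completed a whole number of laps, i.e. after lcm(1, 10) = 10 out-shuffles.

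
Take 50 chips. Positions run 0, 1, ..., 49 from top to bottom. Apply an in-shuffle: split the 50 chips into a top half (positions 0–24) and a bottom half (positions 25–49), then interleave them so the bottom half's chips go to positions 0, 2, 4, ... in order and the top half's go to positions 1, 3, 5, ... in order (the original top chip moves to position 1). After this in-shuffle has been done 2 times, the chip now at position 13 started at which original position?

Work backwards from position 13, undoing one in-shuffle at a time:
13 ← 6 ← 28
So the chip now at position 13 started at position 28.

28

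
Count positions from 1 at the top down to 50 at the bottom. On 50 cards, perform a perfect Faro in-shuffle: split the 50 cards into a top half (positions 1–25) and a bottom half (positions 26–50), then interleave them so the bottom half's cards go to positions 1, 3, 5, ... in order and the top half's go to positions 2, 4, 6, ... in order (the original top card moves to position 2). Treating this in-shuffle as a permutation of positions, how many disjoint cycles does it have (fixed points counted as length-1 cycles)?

Trace each unvisited position around until it returns:
(1 2 4 8 16 32 13 26) (3 6 12 24 48 45 39 27) (5 10 20 40 29 7 14 28) (9 18 36 21 42 33 15 30) (11 22 44 37 23 46 41 31) (17 34) (19 38 25 50 49 47 43 35)
7 cycles in total.

7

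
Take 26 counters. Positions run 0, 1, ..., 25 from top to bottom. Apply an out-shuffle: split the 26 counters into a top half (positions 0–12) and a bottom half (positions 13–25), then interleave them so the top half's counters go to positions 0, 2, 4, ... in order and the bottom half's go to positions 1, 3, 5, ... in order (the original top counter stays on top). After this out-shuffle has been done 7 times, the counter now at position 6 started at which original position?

2

Work backwards from position 6, undoing one out-shuffle at a time:
6 ← 3 ← 14 ← 7 ← 16 ← 8 ← 4 ← 2
So the counter now at position 6 started at position 2.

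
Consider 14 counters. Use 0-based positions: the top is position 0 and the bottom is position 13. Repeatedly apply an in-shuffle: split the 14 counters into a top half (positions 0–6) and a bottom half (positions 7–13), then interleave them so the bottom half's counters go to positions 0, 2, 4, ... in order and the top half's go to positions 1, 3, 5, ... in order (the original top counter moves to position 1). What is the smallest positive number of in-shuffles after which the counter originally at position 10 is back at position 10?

Follow position 10 under repeated in-shuffles:
10 → 6 → 13 → 12 → 10
It first returns after 4 in-shuffles.

4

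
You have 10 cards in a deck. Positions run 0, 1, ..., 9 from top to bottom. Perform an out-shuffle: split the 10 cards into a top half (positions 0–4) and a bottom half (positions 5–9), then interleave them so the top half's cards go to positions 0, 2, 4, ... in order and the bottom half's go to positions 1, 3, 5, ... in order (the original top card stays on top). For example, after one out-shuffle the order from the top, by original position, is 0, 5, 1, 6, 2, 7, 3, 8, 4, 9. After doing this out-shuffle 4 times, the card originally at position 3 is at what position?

Track the card's position through each out-shuffle:
3 → 6 → 3 → 6 → 3

3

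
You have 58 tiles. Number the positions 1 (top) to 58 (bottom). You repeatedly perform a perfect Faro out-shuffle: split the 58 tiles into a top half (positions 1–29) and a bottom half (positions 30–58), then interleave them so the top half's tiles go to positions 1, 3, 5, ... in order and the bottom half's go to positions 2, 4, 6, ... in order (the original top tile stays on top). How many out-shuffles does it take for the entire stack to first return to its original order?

The out-shuffle permutes the 58 positions with cycle lengths [1, 1, 2, 18, 18, 18].
Every tile is home exactly when every cycle has completed a whole number of laps, i.e. after lcm(1, 2, 18) = 18 out-shuffles.

18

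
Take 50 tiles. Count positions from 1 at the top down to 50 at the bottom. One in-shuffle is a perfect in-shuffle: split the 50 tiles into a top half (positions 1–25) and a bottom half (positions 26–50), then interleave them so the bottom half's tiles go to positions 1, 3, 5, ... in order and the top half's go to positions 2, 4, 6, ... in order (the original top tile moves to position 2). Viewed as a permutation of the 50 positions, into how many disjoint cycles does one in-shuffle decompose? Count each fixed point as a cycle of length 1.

Trace each unvisited position around until it returns:
(1 2 4 8 16 32 13 26) (3 6 12 24 48 45 39 27) (5 10 20 40 29 7 14 28) (9 18 36 21 42 33 15 30) (11 22 44 37 23 46 41 31) (17 34) (19 38 25 50 49 47 43 35)
7 cycles in total.

7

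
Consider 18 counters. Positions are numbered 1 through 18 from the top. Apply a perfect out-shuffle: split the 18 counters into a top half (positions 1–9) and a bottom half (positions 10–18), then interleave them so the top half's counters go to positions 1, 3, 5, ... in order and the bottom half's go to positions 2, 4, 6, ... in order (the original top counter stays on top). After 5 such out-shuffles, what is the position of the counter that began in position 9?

2

Track the counter's position through each out-shuffle:
9 → 17 → 16 → 14 → 10 → 2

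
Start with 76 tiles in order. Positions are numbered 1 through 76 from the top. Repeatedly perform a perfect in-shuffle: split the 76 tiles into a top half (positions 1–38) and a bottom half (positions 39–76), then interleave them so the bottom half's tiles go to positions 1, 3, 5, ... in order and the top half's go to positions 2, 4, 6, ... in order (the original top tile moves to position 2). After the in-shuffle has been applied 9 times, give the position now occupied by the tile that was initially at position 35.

Track the tile's position through each in-shuffle:
35 → 70 → 63 → 49 → 21 → 42 → 7 → 14 → 28 → 56

56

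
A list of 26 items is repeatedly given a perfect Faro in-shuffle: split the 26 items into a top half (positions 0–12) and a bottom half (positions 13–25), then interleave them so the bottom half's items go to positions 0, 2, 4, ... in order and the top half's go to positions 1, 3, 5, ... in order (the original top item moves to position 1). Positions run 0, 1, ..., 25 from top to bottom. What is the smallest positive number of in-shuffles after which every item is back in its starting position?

18

The in-shuffle permutes the 26 positions with cycle lengths [2, 6, 18].
Every item is home exactly when every cycle has completed a whole number of laps, i.e. after lcm(2, 6, 18) = 18 in-shuffles.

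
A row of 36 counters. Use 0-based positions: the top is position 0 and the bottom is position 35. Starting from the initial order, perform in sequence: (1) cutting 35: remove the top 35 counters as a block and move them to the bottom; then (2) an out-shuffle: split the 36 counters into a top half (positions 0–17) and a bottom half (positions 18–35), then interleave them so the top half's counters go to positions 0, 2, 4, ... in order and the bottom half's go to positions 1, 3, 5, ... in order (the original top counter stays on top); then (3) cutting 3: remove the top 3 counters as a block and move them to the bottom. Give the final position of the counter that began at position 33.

Track the counter from position 33 forward through each operation:
  after op 1 (cut 35): 33 → 34
  after op 2 (out-shuffle): 34 → 33
  after op 3 (cut 3): 33 → 30

30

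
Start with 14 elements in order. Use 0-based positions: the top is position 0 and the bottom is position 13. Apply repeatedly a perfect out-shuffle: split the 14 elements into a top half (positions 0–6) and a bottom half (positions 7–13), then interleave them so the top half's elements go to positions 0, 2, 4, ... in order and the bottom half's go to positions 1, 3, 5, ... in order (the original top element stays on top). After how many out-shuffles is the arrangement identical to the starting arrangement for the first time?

12

The out-shuffle permutes the 14 positions with cycle lengths [1, 1, 12].
Every element is home exactly when every cycle has completed a whole number of laps, i.e. after lcm(1, 12) = 12 out-shuffles.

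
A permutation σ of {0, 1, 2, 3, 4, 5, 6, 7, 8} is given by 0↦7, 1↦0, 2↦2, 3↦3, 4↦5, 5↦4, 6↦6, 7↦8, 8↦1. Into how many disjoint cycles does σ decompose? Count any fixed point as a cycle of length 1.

Cycle decomposition: (0 7 8 1) (2) (3) (4 5) (6).
5 cycles.

5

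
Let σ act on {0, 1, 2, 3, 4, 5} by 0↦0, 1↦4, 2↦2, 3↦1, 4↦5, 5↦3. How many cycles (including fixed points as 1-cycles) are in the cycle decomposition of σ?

Cycle decomposition: (0) (1 4 5 3) (2).
3 cycles.

3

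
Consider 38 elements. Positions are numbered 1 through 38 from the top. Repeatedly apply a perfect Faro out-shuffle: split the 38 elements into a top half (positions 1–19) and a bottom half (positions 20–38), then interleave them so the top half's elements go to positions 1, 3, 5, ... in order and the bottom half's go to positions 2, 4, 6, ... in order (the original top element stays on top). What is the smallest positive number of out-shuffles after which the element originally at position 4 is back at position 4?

Follow position 4 under repeated out-shuffles:
4 → 7 → 13 → 25 → 12 → 23 → 8 → 15 → ... → 4 (length 36)
It first returns after 36 out-shuffles.

36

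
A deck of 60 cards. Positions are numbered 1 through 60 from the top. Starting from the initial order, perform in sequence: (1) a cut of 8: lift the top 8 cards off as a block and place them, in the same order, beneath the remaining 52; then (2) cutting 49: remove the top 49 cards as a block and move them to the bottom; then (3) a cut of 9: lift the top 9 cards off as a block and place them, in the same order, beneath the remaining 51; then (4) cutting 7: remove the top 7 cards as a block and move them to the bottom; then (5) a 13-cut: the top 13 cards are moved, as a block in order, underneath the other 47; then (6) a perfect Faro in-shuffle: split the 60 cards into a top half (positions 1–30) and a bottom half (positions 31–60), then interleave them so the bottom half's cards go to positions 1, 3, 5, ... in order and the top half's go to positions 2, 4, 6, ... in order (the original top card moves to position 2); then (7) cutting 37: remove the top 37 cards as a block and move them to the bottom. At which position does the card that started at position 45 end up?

Track the card from position 45 forward through each operation:
  after op 1 (cut 8): 45 → 37
  after op 2 (cut 49): 37 → 48
  after op 3 (cut 9): 48 → 39
  after op 4 (cut 7): 39 → 32
  after op 5 (cut 13): 32 → 19
  after op 6 (in-shuffle): 19 → 38
  after op 7 (cut 37): 38 → 1

1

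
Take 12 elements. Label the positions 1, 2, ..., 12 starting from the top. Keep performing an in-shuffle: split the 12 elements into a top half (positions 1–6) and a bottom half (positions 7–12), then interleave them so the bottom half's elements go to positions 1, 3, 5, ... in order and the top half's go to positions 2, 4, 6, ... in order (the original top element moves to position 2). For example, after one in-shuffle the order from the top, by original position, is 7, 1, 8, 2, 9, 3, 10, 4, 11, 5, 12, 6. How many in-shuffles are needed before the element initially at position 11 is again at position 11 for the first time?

Follow position 11 under repeated in-shuffles:
11 → 9 → 5 → 10 → 7 → 1 → 2 → 4 → 8 → 3 → 6 → 12 → 11
It first returns after 12 in-shuffles.

12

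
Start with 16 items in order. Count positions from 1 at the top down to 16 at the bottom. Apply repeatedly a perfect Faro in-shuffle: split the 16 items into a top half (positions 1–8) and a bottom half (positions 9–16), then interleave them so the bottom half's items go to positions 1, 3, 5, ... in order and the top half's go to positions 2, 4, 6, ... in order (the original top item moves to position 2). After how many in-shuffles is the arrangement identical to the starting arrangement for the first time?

The in-shuffle permutes the 16 positions with cycle lengths [8, 8].
Every item is home exactly when every cycle has completed a whole number of laps, i.e. after lcm(8) = 8 in-shuffles.

8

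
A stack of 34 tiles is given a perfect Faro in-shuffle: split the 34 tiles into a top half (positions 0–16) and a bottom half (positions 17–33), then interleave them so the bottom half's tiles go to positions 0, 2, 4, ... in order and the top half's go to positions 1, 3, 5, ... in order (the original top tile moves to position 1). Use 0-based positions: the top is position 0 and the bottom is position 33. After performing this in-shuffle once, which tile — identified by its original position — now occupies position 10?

22

Work backwards from position 10, undoing one in-shuffle at a time:
10 ← 22
So the tile now at position 10 started at position 22.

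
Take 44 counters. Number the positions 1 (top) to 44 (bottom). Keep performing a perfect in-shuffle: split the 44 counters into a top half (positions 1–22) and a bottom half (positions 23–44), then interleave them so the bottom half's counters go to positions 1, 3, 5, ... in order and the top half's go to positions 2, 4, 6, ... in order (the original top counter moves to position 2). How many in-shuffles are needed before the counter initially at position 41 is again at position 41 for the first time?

Follow position 41 under repeated in-shuffles:
41 → 37 → 29 → 13 → 26 → 7 → 14 → 28 → 11 → 22 → 44 → 43 → 41
It first returns after 12 in-shuffles.

12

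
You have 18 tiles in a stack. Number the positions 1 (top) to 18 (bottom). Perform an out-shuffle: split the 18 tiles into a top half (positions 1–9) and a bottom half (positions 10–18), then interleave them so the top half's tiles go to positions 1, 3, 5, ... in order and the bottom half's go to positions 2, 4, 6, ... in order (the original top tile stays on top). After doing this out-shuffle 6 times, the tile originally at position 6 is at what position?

Track the tile's position through each out-shuffle:
6 → 11 → 4 → 7 → 13 → 8 → 15

15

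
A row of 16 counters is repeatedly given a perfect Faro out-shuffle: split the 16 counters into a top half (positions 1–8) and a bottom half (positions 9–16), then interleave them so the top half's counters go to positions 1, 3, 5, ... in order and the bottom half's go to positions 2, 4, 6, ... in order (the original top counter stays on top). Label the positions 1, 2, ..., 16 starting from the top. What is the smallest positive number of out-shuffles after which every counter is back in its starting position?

4

The out-shuffle permutes the 16 positions with cycle lengths [1, 1, 2, 4, 4, 4].
Every counter is home exactly when every cycle has completed a whole number of laps, i.e. after lcm(1, 2, 4) = 4 out-shuffles.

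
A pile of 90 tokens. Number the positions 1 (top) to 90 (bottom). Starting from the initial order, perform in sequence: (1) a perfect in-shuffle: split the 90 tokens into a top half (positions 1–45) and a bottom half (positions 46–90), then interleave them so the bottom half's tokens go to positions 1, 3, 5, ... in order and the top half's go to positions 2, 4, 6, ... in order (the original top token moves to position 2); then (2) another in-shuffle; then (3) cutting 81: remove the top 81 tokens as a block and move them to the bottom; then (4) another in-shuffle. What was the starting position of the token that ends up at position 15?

11

Undo the operations in reverse order, starting from position 15:
  undo op 4 (in-shuffle, from bottom half): 15 ← 53
  undo op 3 (cut 81): 53 ← 44
  undo op 2 (in-shuffle, from top half): 44 ← 22
  undo op 1 (in-shuffle, from top half): 22 ← 11
So the token at position 15 came from original position 11.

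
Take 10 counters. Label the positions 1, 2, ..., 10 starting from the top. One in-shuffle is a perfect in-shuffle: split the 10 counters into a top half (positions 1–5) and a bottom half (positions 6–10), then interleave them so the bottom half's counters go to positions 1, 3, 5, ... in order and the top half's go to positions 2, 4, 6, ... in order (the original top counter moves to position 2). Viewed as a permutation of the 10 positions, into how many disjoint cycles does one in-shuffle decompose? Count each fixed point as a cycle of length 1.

Trace each unvisited position around until it returns:
(1 2 4 8 5 10 9 7 3 6)
1 cycle in total.

1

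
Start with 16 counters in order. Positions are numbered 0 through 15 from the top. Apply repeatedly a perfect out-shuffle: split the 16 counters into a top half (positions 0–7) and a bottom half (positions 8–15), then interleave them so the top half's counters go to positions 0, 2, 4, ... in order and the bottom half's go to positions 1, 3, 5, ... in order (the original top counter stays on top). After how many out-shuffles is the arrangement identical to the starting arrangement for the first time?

4

The out-shuffle permutes the 16 positions with cycle lengths [1, 1, 2, 4, 4, 4].
Every counter is home exactly when every cycle has completed a whole number of laps, i.e. after lcm(1, 2, 4) = 4 out-shuffles.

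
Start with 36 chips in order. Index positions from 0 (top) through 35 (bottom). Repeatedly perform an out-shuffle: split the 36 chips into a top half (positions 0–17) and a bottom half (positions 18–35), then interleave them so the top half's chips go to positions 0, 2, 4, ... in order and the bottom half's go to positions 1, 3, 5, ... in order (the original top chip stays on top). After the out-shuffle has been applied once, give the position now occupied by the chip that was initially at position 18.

Track the chip's position through each out-shuffle:
18 → 1

1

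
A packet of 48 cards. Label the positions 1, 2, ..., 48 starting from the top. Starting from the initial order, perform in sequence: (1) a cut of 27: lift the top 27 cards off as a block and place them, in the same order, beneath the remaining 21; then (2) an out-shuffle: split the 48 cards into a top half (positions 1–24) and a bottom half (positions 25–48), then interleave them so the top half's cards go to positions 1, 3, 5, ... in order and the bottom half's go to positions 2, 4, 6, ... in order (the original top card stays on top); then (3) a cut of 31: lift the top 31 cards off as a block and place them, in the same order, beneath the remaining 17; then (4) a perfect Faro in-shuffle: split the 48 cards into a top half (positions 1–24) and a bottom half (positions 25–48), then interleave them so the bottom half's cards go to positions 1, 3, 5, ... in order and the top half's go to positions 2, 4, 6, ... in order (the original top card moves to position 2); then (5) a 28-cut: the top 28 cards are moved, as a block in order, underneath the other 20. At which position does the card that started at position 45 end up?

28

Track the card from position 45 forward through each operation:
  after op 1 (cut 27): 45 → 18
  after op 2 (out-shuffle): 18 → 35
  after op 3 (cut 31): 35 → 4
  after op 4 (in-shuffle): 4 → 8
  after op 5 (cut 28): 8 → 28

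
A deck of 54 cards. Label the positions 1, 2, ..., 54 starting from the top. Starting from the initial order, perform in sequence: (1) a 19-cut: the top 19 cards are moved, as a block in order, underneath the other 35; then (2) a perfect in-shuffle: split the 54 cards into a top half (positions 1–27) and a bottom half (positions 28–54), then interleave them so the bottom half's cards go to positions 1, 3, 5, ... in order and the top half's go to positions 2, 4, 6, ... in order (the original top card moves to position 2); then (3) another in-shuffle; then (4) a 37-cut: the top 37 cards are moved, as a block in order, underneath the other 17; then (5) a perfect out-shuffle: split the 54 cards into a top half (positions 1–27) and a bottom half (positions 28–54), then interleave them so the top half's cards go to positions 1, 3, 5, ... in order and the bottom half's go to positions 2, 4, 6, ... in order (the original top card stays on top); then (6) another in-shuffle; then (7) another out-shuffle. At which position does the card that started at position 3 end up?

Track the card from position 3 forward through each operation:
  after op 1 (cut 19): 3 → 38
  after op 2 (in-shuffle): 38 → 21
  after op 3 (in-shuffle): 21 → 42
  after op 4 (cut 37): 42 → 5
  after op 5 (out-shuffle): 5 → 9
  after op 6 (in-shuffle): 9 → 18
  after op 7 (out-shuffle): 18 → 35

35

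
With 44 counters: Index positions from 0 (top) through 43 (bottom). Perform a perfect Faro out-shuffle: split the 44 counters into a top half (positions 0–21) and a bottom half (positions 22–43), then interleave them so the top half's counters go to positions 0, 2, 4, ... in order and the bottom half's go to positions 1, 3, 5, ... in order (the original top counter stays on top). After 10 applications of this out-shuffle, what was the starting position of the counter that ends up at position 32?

Work backwards from position 32, undoing one out-shuffle at a time:
32 ← 16 ← 8 ← 4 ← 2 ← 1 ← 22 ← 11 ← 27 ← 35 ← 39
So the counter now at position 32 started at position 39.

39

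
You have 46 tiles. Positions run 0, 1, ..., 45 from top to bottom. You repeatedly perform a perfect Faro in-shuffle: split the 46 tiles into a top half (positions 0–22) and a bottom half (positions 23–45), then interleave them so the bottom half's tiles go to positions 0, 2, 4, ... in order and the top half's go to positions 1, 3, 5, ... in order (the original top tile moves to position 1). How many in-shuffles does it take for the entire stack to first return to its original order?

The in-shuffle permutes the 46 positions with cycle lengths [23, 23].
Every tile is home exactly when every cycle has completed a whole number of laps, i.e. after lcm(23) = 23 in-shuffles.

23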